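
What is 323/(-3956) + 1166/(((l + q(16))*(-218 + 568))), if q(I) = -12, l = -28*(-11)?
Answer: -3606263/51230200 ≈ -0.070393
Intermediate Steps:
l = 308
323/(-3956) + 1166/(((l + q(16))*(-218 + 568))) = 323/(-3956) + 1166/(((308 - 12)*(-218 + 568))) = 323*(-1/3956) + 1166/((296*350)) = -323/3956 + 1166/103600 = -323/3956 + 1166*(1/103600) = -323/3956 + 583/51800 = -3606263/51230200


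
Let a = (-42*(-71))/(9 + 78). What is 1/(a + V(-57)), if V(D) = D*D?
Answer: 29/95215 ≈ 0.00030457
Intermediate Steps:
a = 994/29 (a = 2982/87 = 2982*(1/87) = 994/29 ≈ 34.276)
V(D) = D**2
1/(a + V(-57)) = 1/(994/29 + (-57)**2) = 1/(994/29 + 3249) = 1/(95215/29) = 29/95215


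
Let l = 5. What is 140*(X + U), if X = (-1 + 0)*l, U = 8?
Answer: 420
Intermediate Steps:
X = -5 (X = (-1 + 0)*5 = -1*5 = -5)
140*(X + U) = 140*(-5 + 8) = 140*3 = 420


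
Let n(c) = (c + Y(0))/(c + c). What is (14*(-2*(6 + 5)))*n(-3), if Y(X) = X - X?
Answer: -154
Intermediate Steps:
Y(X) = 0
n(c) = 1/2 (n(c) = (c + 0)/(c + c) = c/((2*c)) = c*(1/(2*c)) = 1/2)
(14*(-2*(6 + 5)))*n(-3) = (14*(-2*(6 + 5)))*(1/2) = (14*(-2*11))*(1/2) = (14*(-22))*(1/2) = -308*1/2 = -154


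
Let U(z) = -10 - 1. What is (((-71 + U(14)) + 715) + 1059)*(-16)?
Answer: -27072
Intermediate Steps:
U(z) = -11
(((-71 + U(14)) + 715) + 1059)*(-16) = (((-71 - 11) + 715) + 1059)*(-16) = ((-82 + 715) + 1059)*(-16) = (633 + 1059)*(-16) = 1692*(-16) = -27072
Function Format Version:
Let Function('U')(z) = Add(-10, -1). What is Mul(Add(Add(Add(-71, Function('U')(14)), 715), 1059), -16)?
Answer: -27072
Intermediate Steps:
Function('U')(z) = -11
Mul(Add(Add(Add(-71, Function('U')(14)), 715), 1059), -16) = Mul(Add(Add(Add(-71, -11), 715), 1059), -16) = Mul(Add(Add(-82, 715), 1059), -16) = Mul(Add(633, 1059), -16) = Mul(1692, -16) = -27072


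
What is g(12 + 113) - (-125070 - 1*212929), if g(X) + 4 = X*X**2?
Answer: 2291120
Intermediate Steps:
g(X) = -4 + X**3 (g(X) = -4 + X*X**2 = -4 + X**3)
g(12 + 113) - (-125070 - 1*212929) = (-4 + (12 + 113)**3) - (-125070 - 1*212929) = (-4 + 125**3) - (-125070 - 212929) = (-4 + 1953125) - 1*(-337999) = 1953121 + 337999 = 2291120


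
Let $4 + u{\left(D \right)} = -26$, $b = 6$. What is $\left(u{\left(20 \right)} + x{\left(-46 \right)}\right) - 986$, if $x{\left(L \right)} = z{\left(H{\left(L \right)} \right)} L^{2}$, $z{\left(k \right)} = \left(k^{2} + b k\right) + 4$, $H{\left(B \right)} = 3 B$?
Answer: $38552504$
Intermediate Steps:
$u{\left(D \right)} = -30$ ($u{\left(D \right)} = -4 - 26 = -30$)
$z{\left(k \right)} = 4 + k^{2} + 6 k$ ($z{\left(k \right)} = \left(k^{2} + 6 k\right) + 4 = 4 + k^{2} + 6 k$)
$x{\left(L \right)} = L^{2} \left(4 + 9 L^{2} + 18 L\right)$ ($x{\left(L \right)} = \left(4 + \left(3 L\right)^{2} + 6 \cdot 3 L\right) L^{2} = \left(4 + 9 L^{2} + 18 L\right) L^{2} = L^{2} \left(4 + 9 L^{2} + 18 L\right)$)
$\left(u{\left(20 \right)} + x{\left(-46 \right)}\right) - 986 = \left(-30 + \left(-46\right)^{2} \left(4 + 9 \left(-46\right)^{2} + 18 \left(-46\right)\right)\right) - 986 = \left(-30 + 2116 \left(4 + 9 \cdot 2116 - 828\right)\right) - 986 = \left(-30 + 2116 \left(4 + 19044 - 828\right)\right) - 986 = \left(-30 + 2116 \cdot 18220\right) - 986 = \left(-30 + 38553520\right) - 986 = 38553490 - 986 = 38552504$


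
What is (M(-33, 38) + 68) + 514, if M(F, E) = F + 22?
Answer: 571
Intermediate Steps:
M(F, E) = 22 + F
(M(-33, 38) + 68) + 514 = ((22 - 33) + 68) + 514 = (-11 + 68) + 514 = 57 + 514 = 571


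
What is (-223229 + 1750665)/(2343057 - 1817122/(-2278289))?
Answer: 3479940637004/5338162806595 ≈ 0.65190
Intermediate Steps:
(-223229 + 1750665)/(2343057 - 1817122/(-2278289)) = 1527436/(2343057 - 1817122*(-1/2278289)) = 1527436/(2343057 + 1817122/2278289) = 1527436/(5338162806595/2278289) = 1527436*(2278289/5338162806595) = 3479940637004/5338162806595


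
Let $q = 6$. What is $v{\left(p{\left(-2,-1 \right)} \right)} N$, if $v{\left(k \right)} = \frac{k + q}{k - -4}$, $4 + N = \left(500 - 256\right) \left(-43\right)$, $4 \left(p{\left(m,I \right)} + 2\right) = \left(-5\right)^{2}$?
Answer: $- \frac{430336}{33} \approx -13040.0$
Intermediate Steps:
$p{\left(m,I \right)} = \frac{17}{4}$ ($p{\left(m,I \right)} = -2 + \frac{\left(-5\right)^{2}}{4} = -2 + \frac{1}{4} \cdot 25 = -2 + \frac{25}{4} = \frac{17}{4}$)
$N = -10496$ ($N = -4 + \left(500 - 256\right) \left(-43\right) = -4 + 244 \left(-43\right) = -4 - 10492 = -10496$)
$v{\left(k \right)} = \frac{6 + k}{4 + k}$ ($v{\left(k \right)} = \frac{k + 6}{k - -4} = \frac{6 + k}{k + 4} = \frac{6 + k}{4 + k}$)
$v{\left(p{\left(-2,-1 \right)} \right)} N = \frac{6 + \frac{17}{4}}{4 + \frac{17}{4}} \left(-10496\right) = \frac{1}{\frac{33}{4}} \cdot \frac{41}{4} \left(-10496\right) = \frac{4}{33} \cdot \frac{41}{4} \left(-10496\right) = \frac{41}{33} \left(-10496\right) = - \frac{430336}{33}$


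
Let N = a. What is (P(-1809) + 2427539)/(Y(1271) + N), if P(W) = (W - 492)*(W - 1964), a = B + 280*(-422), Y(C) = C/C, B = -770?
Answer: -11109212/118929 ≈ -93.410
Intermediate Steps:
Y(C) = 1
a = -118930 (a = -770 + 280*(-422) = -770 - 118160 = -118930)
P(W) = (-1964 + W)*(-492 + W) (P(W) = (-492 + W)*(-1964 + W) = (-1964 + W)*(-492 + W))
N = -118930
(P(-1809) + 2427539)/(Y(1271) + N) = ((966288 + (-1809)**2 - 2456*(-1809)) + 2427539)/(1 - 118930) = ((966288 + 3272481 + 4442904) + 2427539)/(-118929) = (8681673 + 2427539)*(-1/118929) = 11109212*(-1/118929) = -11109212/118929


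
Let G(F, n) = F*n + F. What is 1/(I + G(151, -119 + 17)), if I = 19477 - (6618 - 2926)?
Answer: 1/534 ≈ 0.0018727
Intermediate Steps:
I = 15785 (I = 19477 - 1*3692 = 19477 - 3692 = 15785)
G(F, n) = F + F*n
1/(I + G(151, -119 + 17)) = 1/(15785 + 151*(1 + (-119 + 17))) = 1/(15785 + 151*(1 - 102)) = 1/(15785 + 151*(-101)) = 1/(15785 - 15251) = 1/534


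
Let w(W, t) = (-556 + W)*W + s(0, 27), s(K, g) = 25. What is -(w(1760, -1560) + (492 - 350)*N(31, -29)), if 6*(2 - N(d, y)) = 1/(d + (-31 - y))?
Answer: -184383292/87 ≈ -2.1193e+6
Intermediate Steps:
N(d, y) = 2 - 1/(6*(-31 + d - y)) (N(d, y) = 2 - 1/(6*(d + (-31 - y))) = 2 - 1/(6*(-31 + d - y)))
w(W, t) = 25 + W*(-556 + W) (w(W, t) = (-556 + W)*W + 25 = W*(-556 + W) + 25 = 25 + W*(-556 + W))
-(w(1760, -1560) + (492 - 350)*N(31, -29)) = -((25 + 1760² - 556*1760) + (492 - 350)*((373/6 - 2*31 + 2*(-29))/(31 - 29 - 1*31))) = -((25 + 3097600 - 978560) + 142*((373/6 - 62 - 58)/(31 - 29 - 31))) = -(2119065 + 142*(-347/6/(-29))) = -(2119065 + 142*(-1/29*(-347/6))) = -(2119065 + 142*(347/174)) = -(2119065 + 24637/87) = -1*184383292/87 = -184383292/87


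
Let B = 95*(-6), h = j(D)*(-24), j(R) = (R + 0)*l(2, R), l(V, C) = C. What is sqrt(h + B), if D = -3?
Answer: I*sqrt(786) ≈ 28.036*I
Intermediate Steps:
j(R) = R**2 (j(R) = (R + 0)*R = R*R = R**2)
h = -216 (h = (-3)**2*(-24) = 9*(-24) = -216)
B = -570
sqrt(h + B) = sqrt(-216 - 570) = sqrt(-786) = I*sqrt(786)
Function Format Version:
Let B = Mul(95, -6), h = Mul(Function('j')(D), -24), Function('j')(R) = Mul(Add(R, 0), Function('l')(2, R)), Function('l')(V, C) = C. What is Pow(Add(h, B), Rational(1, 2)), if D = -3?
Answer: Mul(I, Pow(786, Rational(1, 2))) ≈ Mul(28.036, I)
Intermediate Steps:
Function('j')(R) = Pow(R, 2) (Function('j')(R) = Mul(Add(R, 0), R) = Mul(R, R) = Pow(R, 2))
h = -216 (h = Mul(Pow(-3, 2), -24) = Mul(9, -24) = -216)
B = -570
Pow(Add(h, B), Rational(1, 2)) = Pow(Add(-216, -570), Rational(1, 2)) = Pow(-786, Rational(1, 2)) = Mul(I, Pow(786, Rational(1, 2)))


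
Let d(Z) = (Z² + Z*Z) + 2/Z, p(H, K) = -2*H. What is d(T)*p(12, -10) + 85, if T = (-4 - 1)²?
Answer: -747923/25 ≈ -29917.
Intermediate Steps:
T = 25 (T = (-5)² = 25)
d(Z) = 2/Z + 2*Z² (d(Z) = (Z² + Z²) + 2/Z = 2*Z² + 2/Z = 2/Z + 2*Z²)
d(T)*p(12, -10) + 85 = (2*(1 + 25³)/25)*(-2*12) + 85 = (2*(1/25)*(1 + 15625))*(-24) + 85 = (2*(1/25)*15626)*(-24) + 85 = (31252/25)*(-24) + 85 = -750048/25 + 85 = -747923/25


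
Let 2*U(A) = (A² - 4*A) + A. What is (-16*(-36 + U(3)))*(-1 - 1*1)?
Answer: -1152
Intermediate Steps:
U(A) = A²/2 - 3*A/2 (U(A) = ((A² - 4*A) + A)/2 = (A² - 3*A)/2 = A²/2 - 3*A/2)
(-16*(-36 + U(3)))*(-1 - 1*1) = (-16*(-36 + (½)*3*(-3 + 3)))*(-1 - 1*1) = (-16*(-36 + (½)*3*0))*(-1 - 1) = -16*(-36 + 0)*(-2) = -16*(-36)*(-2) = 576*(-2) = -1152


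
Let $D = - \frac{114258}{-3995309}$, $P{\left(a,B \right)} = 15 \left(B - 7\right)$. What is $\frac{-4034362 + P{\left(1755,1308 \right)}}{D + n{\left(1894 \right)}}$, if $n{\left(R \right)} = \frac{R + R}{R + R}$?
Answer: $- \frac{16040554352723}{4109567} \approx -3.9032 \cdot 10^{6}$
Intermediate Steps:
$n{\left(R \right)} = 1$ ($n{\left(R \right)} = \frac{2 R}{2 R} = 2 R \frac{1}{2 R} = 1$)
$P{\left(a,B \right)} = -105 + 15 B$ ($P{\left(a,B \right)} = 15 \left(-7 + B\right) = -105 + 15 B$)
$D = \frac{114258}{3995309}$ ($D = \left(-114258\right) \left(- \frac{1}{3995309}\right) = \frac{114258}{3995309} \approx 0.028598$)
$\frac{-4034362 + P{\left(1755,1308 \right)}}{D + n{\left(1894 \right)}} = \frac{-4034362 + \left(-105 + 15 \cdot 1308\right)}{\frac{114258}{3995309} + 1} = \frac{-4034362 + \left(-105 + 19620\right)}{\frac{4109567}{3995309}} = \left(-4034362 + 19515\right) \frac{3995309}{4109567} = \left(-4014847\right) \frac{3995309}{4109567} = - \frac{16040554352723}{4109567}$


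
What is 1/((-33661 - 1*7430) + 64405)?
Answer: 1/23314 ≈ 4.2893e-5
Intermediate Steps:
1/((-33661 - 1*7430) + 64405) = 1/((-33661 - 7430) + 64405) = 1/(-41091 + 64405) = 1/23314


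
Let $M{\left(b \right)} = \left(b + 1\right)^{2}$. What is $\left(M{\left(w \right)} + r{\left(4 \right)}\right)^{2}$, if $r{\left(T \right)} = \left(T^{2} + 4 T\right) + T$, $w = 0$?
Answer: $1369$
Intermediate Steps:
$M{\left(b \right)} = \left(1 + b\right)^{2}$
$r{\left(T \right)} = T^{2} + 5 T$
$\left(M{\left(w \right)} + r{\left(4 \right)}\right)^{2} = \left(\left(1 + 0\right)^{2} + 4 \left(5 + 4\right)\right)^{2} = \left(1^{2} + 4 \cdot 9\right)^{2} = \left(1 + 36\right)^{2} = 37^{2} = 1369$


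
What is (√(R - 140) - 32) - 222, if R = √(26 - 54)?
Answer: -254 + √(-140 + 2*I*√7) ≈ -253.78 + 11.834*I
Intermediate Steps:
R = 2*I*√7 (R = √(-28) = 2*I*√7 ≈ 5.2915*I)
(√(R - 140) - 32) - 222 = (√(2*I*√7 - 140) - 32) - 222 = (√(-140 + 2*I*√7) - 32) - 222 = (-32 + √(-140 + 2*I*√7)) - 222 = -254 + √(-140 + 2*I*√7)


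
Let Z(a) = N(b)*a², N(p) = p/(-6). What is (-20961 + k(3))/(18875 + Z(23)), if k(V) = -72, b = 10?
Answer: -63099/53980 ≈ -1.1689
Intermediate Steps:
N(p) = -p/6 (N(p) = p*(-⅙) = -p/6)
Z(a) = -5*a²/3 (Z(a) = (-⅙*10)*a² = -5*a²/3)
(-20961 + k(3))/(18875 + Z(23)) = (-20961 - 72)/(18875 - 5/3*23²) = -21033/(18875 - 5/3*529) = -21033/(18875 - 2645/3) = -21033/53980/3 = -21033*3/53980 = -63099/53980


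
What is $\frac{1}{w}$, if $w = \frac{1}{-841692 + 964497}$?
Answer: $122805$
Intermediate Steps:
$w = \frac{1}{122805} \approx 8.143 \cdot 10^{-6}$
$\frac{1}{w} = \frac{1}{\frac{1}{122805}} = 122805$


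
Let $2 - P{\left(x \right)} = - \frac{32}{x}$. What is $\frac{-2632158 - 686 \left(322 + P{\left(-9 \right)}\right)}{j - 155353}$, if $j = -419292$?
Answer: $\frac{25667846}{5171805} \approx 4.963$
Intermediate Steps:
$P{\left(x \right)} = 2 + \frac{32}{x}$ ($P{\left(x \right)} = 2 - - \frac{32}{x} = 2 + \frac{32}{x}$)
$\frac{-2632158 - 686 \left(322 + P{\left(-9 \right)}\right)}{j - 155353} = \frac{-2632158 - 686 \left(322 + \left(2 + \frac{32}{-9}\right)\right)}{-419292 - 155353} = \frac{-2632158 - 686 \left(322 + \left(2 + 32 \left(- \frac{1}{9}\right)\right)\right)}{-574645} = \left(-2632158 - 686 \left(322 + \left(2 - \frac{32}{9}\right)\right)\right) \left(- \frac{1}{574645}\right) = \left(-2632158 - 686 \left(322 - \frac{14}{9}\right)\right) \left(- \frac{1}{574645}\right) = \left(-2632158 - \frac{1978424}{9}\right) \left(- \frac{1}{574645}\right) = \left(- \frac{25667846}{9}\right) \left(- \frac{1}{574645}\right) = \frac{25667846}{5171805}$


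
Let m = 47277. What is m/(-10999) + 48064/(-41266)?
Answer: -72929077/13349551 ≈ -5.4630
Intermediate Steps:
m/(-10999) + 48064/(-41266) = 47277/(-10999) + 48064/(-41266) = 47277*(-1/10999) + 48064*(-1/41266) = -2781/647 - 24032/20633 = -72929077/13349551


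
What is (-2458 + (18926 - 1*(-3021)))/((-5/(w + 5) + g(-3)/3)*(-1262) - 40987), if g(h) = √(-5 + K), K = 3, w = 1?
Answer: -1167449567/2392777154 + 12297559*I*√2/2392777154 ≈ -0.48791 + 0.0072683*I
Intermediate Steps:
g(h) = I*√2 (g(h) = √(-5 + 3) = √(-2) = I*√2)
(-2458 + (18926 - 1*(-3021)))/((-5/(w + 5) + g(-3)/3)*(-1262) - 40987) = (-2458 + (18926 - 1*(-3021)))/((-5/(1 + 5) + (I*√2)/3)*(-1262) - 40987) = (-2458 + (18926 + 3021))/((-5/6 + (I*√2)*(⅓))*(-1262) - 40987) = (-2458 + 21947)/((-5*⅙ + I*√2/3)*(-1262) - 40987) = 19489/((-⅚ + I*√2/3)*(-1262) - 40987) = 19489/((3155/3 - 1262*I*√2/3) - 40987) = 19489/(-119806/3 - 1262*I*√2/3)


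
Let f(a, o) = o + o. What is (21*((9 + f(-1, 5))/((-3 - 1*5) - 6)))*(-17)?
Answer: 969/2 ≈ 484.50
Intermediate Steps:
f(a, o) = 2*o
(21*((9 + f(-1, 5))/((-3 - 1*5) - 6)))*(-17) = (21*((9 + 2*5)/((-3 - 1*5) - 6)))*(-17) = (21*((9 + 10)/((-3 - 5) - 6)))*(-17) = (21*(19/(-8 - 6)))*(-17) = (21*(19/(-14)))*(-17) = (21*(19*(-1/14)))*(-17) = (21*(-19/14))*(-17) = -57/2*(-17) = 969/2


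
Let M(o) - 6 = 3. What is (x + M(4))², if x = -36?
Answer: 729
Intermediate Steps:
M(o) = 9 (M(o) = 6 + 3 = 9)
(x + M(4))² = (-36 + 9)² = (-27)² = 729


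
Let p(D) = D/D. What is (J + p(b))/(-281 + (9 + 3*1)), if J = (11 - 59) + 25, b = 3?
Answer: 22/269 ≈ 0.081784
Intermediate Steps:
J = -23 (J = -48 + 25 = -23)
p(D) = 1
(J + p(b))/(-281 + (9 + 3*1)) = (-23 + 1)/(-281 + (9 + 3*1)) = -22/(-281 + (9 + 3)) = -22/(-281 + 12) = -22/(-269) = -22*(-1/269) = 22/269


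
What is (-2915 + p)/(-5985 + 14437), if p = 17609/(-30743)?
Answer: -44816727/129919918 ≈ -0.34496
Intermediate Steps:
p = -17609/30743 (p = 17609*(-1/30743) = -17609/30743 ≈ -0.57278)
(-2915 + p)/(-5985 + 14437) = (-2915 - 17609/30743)/(-5985 + 14437) = -89633454/30743/8452 = -89633454/30743*1/8452 = -44816727/129919918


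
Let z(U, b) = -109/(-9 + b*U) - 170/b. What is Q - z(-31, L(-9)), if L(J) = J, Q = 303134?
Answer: 81841189/270 ≈ 3.0312e+5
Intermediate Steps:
z(U, b) = -170/b - 109/(-9 + U*b) (z(U, b) = -109/(-9 + U*b) - 170/b = -170/b - 109/(-9 + U*b))
Q - z(-31, L(-9)) = 303134 - (1530 - 109*(-9) - 170*(-31)*(-9))/((-9)*(-9 - 31*(-9))) = 303134 - (-1)*(1530 + 981 - 47430)/(9*(-9 + 279)) = 303134 - (-1)*(-44919)/(9*270) = 303134 - 1*4991/270 = 303134 - 4991/270 = 81841189/270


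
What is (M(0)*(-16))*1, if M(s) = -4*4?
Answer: 256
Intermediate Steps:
M(s) = -16
(M(0)*(-16))*1 = -16*(-16)*1 = 256*1 = 256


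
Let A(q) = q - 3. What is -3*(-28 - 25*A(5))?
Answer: 234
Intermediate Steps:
A(q) = -3 + q
-3*(-28 - 25*A(5)) = -3*(-28 - 25*(-3 + 5)) = -3*(-28 - 25*2) = -3*(-28 - 50) = -3*(-78) = 234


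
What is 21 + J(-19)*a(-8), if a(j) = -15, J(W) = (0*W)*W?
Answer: 21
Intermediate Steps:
J(W) = 0 (J(W) = 0*W = 0)
21 + J(-19)*a(-8) = 21 + 0*(-15) = 21 + 0 = 21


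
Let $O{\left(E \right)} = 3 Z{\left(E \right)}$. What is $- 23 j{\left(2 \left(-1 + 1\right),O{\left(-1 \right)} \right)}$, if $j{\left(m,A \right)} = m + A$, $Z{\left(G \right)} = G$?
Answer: $69$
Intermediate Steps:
$O{\left(E \right)} = 3 E$
$j{\left(m,A \right)} = A + m$
$- 23 j{\left(2 \left(-1 + 1\right),O{\left(-1 \right)} \right)} = - 23 \left(3 \left(-1\right) + 2 \left(-1 + 1\right)\right) = - 23 \left(-3 + 2 \cdot 0\right) = - 23 \left(-3 + 0\right) = \left(-23\right) \left(-3\right) = 69$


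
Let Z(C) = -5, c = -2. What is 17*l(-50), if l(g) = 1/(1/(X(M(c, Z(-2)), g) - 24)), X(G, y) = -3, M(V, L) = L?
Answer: -459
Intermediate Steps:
l(g) = -27 (l(g) = 1/(1/(-3 - 24)) = 1/(1/(-27)) = 1/(-1/27) = -27)
17*l(-50) = 17*(-27) = -459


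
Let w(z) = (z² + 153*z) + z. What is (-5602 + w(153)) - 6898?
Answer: 34471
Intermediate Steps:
w(z) = z² + 154*z
(-5602 + w(153)) - 6898 = (-5602 + 153*(154 + 153)) - 6898 = (-5602 + 153*307) - 6898 = (-5602 + 46971) - 6898 = 41369 - 6898 = 34471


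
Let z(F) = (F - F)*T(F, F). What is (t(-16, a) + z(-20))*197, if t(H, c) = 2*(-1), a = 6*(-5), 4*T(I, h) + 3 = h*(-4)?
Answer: -394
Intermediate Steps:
T(I, h) = -3/4 - h (T(I, h) = -3/4 + (h*(-4))/4 = -3/4 + (-4*h)/4 = -3/4 - h)
z(F) = 0 (z(F) = (F - F)*(-3/4 - F) = 0*(-3/4 - F) = 0)
a = -30
t(H, c) = -2
(t(-16, a) + z(-20))*197 = (-2 + 0)*197 = -2*197 = -394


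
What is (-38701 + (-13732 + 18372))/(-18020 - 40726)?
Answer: 34061/58746 ≈ 0.57980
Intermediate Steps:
(-38701 + (-13732 + 18372))/(-18020 - 40726) = (-38701 + 4640)/(-58746) = -34061*(-1/58746) = 34061/58746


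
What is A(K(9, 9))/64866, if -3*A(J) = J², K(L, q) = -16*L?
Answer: -1152/10811 ≈ -0.10656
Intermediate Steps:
A(J) = -J²/3
A(K(9, 9))/64866 = -(-16*9)²/3/64866 = -⅓*(-144)²*(1/64866) = -⅓*20736*(1/64866) = -6912*1/64866 = -1152/10811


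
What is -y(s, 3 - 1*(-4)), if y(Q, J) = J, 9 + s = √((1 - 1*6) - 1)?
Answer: -7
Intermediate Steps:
s = -9 + I*√6 (s = -9 + √((1 - 1*6) - 1) = -9 + √((1 - 6) - 1) = -9 + √(-5 - 1) = -9 + √(-6) = -9 + I*√6 ≈ -9.0 + 2.4495*I)
-y(s, 3 - 1*(-4)) = -(3 - 1*(-4)) = -(3 + 4) = -1*7 = -7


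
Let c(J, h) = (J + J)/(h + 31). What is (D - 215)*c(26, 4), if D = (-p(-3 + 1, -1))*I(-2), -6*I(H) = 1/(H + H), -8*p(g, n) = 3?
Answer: -178867/560 ≈ -319.41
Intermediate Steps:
p(g, n) = -3/8 (p(g, n) = -⅛*3 = -3/8)
I(H) = -1/(12*H) (I(H) = -1/(6*(H + H)) = -1/(2*H)/6 = -1/(12*H))
c(J, h) = 2*J/(31 + h) (c(J, h) = (2*J)/(31 + h) = 2*J/(31 + h))
D = 1/64 (D = (-1*(-3/8))*(-1/12/(-2)) = 3*(-1/12*(-½))/8 = (3/8)*(1/24) = 1/64 ≈ 0.015625)
(D - 215)*c(26, 4) = (1/64 - 215)*(2*26/(31 + 4)) = -13759*26/(32*35) = -13759/64*52/35 = -178867/560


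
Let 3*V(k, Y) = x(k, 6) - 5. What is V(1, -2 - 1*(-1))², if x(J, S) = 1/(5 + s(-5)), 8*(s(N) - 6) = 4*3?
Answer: 1681/625 ≈ 2.6896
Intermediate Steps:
s(N) = 15/2 (s(N) = 6 + (4*3)/8 = 6 + (⅛)*12 = 6 + 3/2 = 15/2)
x(J, S) = 2/25 (x(J, S) = 1/(5 + 15/2) = 1/(25/2) = 2/25)
V(k, Y) = -41/25 (V(k, Y) = (2/25 - 5)/3 = (⅓)*(-123/25) = -41/25)
V(1, -2 - 1*(-1))² = (-41/25)² = 1681/625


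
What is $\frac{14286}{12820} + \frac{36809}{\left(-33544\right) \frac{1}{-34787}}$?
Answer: $\frac{4104041161411}{107508520} \approx 38174.0$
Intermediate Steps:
$\frac{14286}{12820} + \frac{36809}{\left(-33544\right) \frac{1}{-34787}} = 14286 \cdot \frac{1}{12820} + \frac{36809}{\left(-33544\right) \left(- \frac{1}{34787}\right)} = \frac{7143}{6410} + \frac{36809}{\frac{33544}{34787}} = \frac{7143}{6410} + 36809 \cdot \frac{34787}{33544} = \frac{7143}{6410} + \frac{1280474683}{33544} = \frac{4104041161411}{107508520}$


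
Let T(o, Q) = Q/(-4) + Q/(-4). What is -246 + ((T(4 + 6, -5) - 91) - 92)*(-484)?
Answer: 87116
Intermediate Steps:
T(o, Q) = -Q/2 (T(o, Q) = Q*(-1/4) + Q*(-1/4) = -Q/4 - Q/4 = -Q/2)
-246 + ((T(4 + 6, -5) - 91) - 92)*(-484) = -246 + ((-1/2*(-5) - 91) - 92)*(-484) = -246 + ((5/2 - 91) - 92)*(-484) = -246 + (-177/2 - 92)*(-484) = -246 - 361/2*(-484) = -246 + 87362 = 87116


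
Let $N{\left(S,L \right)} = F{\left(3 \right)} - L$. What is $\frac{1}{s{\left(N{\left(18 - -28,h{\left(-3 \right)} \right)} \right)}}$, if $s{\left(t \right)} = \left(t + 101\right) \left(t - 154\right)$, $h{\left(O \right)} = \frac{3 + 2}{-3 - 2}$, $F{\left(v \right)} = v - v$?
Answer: $- \frac{1}{15606} \approx -6.4078 \cdot 10^{-5}$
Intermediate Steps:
$F{\left(v \right)} = 0$
$h{\left(O \right)} = -1$ ($h{\left(O \right)} = \frac{5}{-5} = 5 \left(- \frac{1}{5}\right) = -1$)
$N{\left(S,L \right)} = - L$ ($N{\left(S,L \right)} = 0 - L = - L$)
$s{\left(t \right)} = \left(-154 + t\right) \left(101 + t\right)$ ($s{\left(t \right)} = \left(101 + t\right) \left(-154 + t\right) = \left(-154 + t\right) \left(101 + t\right)$)
$\frac{1}{s{\left(N{\left(18 - -28,h{\left(-3 \right)} \right)} \right)}} = \frac{1}{-15554 + \left(\left(-1\right) \left(-1\right)\right)^{2} - 53 \left(\left(-1\right) \left(-1\right)\right)} = \frac{1}{-15554 + 1^{2} - 53} = \frac{1}{-15554 + 1 - 53} = \frac{1}{-15606} = - \frac{1}{15606}$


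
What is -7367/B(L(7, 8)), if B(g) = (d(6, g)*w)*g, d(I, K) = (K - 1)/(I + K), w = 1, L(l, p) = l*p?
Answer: -228377/1540 ≈ -148.30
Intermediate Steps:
d(I, K) = (-1 + K)/(I + K)
B(g) = g*(-1 + g)/(6 + g) (B(g) = (((-1 + g)/(6 + g))*1)*g = ((-1 + g)/(6 + g))*g = g*(-1 + g)/(6 + g))
-7367/B(L(7, 8)) = -7367*(6 + 7*8)/(56*(-1 + 7*8)) = -7367*(6 + 56)/(56*(-1 + 56)) = -7367/(56*55/62) = -7367/(56*(1/62)*55) = -7367/1540/31 = -7367*31/1540 = -228377/1540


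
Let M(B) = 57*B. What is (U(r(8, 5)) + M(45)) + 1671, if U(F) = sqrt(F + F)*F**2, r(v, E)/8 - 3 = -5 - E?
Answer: 4236 + 12544*I*sqrt(7) ≈ 4236.0 + 33188.0*I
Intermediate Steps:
r(v, E) = -16 - 8*E (r(v, E) = 24 + 8*(-5 - E) = 24 + (-40 - 8*E) = -16 - 8*E)
U(F) = sqrt(2)*F**(5/2) (U(F) = sqrt(2*F)*F**2 = (sqrt(2)*sqrt(F))*F**2 = sqrt(2)*F**(5/2))
(U(r(8, 5)) + M(45)) + 1671 = (sqrt(2)*(-16 - 8*5)**(5/2) + 57*45) + 1671 = (sqrt(2)*(-16 - 40)**(5/2) + 2565) + 1671 = (sqrt(2)*(-56)**(5/2) + 2565) + 1671 = (sqrt(2)*(6272*I*sqrt(14)) + 2565) + 1671 = (12544*I*sqrt(7) + 2565) + 1671 = (2565 + 12544*I*sqrt(7)) + 1671 = 4236 + 12544*I*sqrt(7)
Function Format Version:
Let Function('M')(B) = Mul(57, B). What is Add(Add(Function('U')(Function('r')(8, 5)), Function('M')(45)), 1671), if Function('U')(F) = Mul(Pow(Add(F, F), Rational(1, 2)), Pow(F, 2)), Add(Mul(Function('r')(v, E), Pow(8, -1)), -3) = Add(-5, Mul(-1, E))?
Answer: Add(4236, Mul(12544, I, Pow(7, Rational(1, 2)))) ≈ Add(4236.0, Mul(33188., I))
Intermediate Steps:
Function('r')(v, E) = Add(-16, Mul(-8, E)) (Function('r')(v, E) = Add(24, Mul(8, Add(-5, Mul(-1, E)))) = Add(24, Add(-40, Mul(-8, E))) = Add(-16, Mul(-8, E)))
Function('U')(F) = Mul(Pow(2, Rational(1, 2)), Pow(F, Rational(5, 2))) (Function('U')(F) = Mul(Pow(Mul(2, F), Rational(1, 2)), Pow(F, 2)) = Mul(Mul(Pow(2, Rational(1, 2)), Pow(F, Rational(1, 2))), Pow(F, 2)) = Mul(Pow(2, Rational(1, 2)), Pow(F, Rational(5, 2))))
Add(Add(Function('U')(Function('r')(8, 5)), Function('M')(45)), 1671) = Add(Add(Mul(Pow(2, Rational(1, 2)), Pow(Add(-16, Mul(-8, 5)), Rational(5, 2))), Mul(57, 45)), 1671) = Add(Add(Mul(Pow(2, Rational(1, 2)), Pow(Add(-16, -40), Rational(5, 2))), 2565), 1671) = Add(Add(Mul(Pow(2, Rational(1, 2)), Pow(-56, Rational(5, 2))), 2565), 1671) = Add(Add(Mul(Pow(2, Rational(1, 2)), Mul(6272, I, Pow(14, Rational(1, 2)))), 2565), 1671) = Add(Add(Mul(12544, I, Pow(7, Rational(1, 2))), 2565), 1671) = Add(Add(2565, Mul(12544, I, Pow(7, Rational(1, 2)))), 1671) = Add(4236, Mul(12544, I, Pow(7, Rational(1, 2))))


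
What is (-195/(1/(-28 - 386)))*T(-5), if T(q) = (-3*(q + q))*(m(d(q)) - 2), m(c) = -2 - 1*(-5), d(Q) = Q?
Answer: 2421900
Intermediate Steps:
m(c) = 3 (m(c) = -2 + 5 = 3)
T(q) = -6*q (T(q) = (-3*(q + q))*(3 - 2) = -6*q*1 = -6*q)
(-195/(1/(-28 - 386)))*T(-5) = (-195/(1/(-28 - 386)))*(-6*(-5)) = -195/(1/(-414))*30 = -195/(-1/414)*30 = -195*(-414)*30 = 80730*30 = 2421900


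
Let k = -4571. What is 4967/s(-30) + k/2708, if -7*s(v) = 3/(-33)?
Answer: 1035694401/2708 ≈ 3.8246e+5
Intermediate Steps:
s(v) = 1/77 (s(v) = -3/(7*(-33)) = -3*(-1)/(7*33) = -⅐*(-1/11) = 1/77)
4967/s(-30) + k/2708 = 4967/(1/77) - 4571/2708 = 4967*77 - 4571*1/2708 = 382459 - 4571/2708 = 1035694401/2708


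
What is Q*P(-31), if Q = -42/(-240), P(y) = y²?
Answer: 6727/40 ≈ 168.18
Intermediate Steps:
Q = 7/40 (Q = -42*(-1/240) = 7/40 ≈ 0.17500)
Q*P(-31) = (7/40)*(-31)² = (7/40)*961 = 6727/40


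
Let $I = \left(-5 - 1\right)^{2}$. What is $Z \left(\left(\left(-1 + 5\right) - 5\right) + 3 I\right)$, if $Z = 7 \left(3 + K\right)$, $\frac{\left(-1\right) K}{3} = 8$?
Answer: $-15729$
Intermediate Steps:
$K = -24$ ($K = \left(-3\right) 8 = -24$)
$I = 36$ ($I = \left(-6\right)^{2} = 36$)
$Z = -147$ ($Z = 7 \left(3 - 24\right) = 7 \left(-21\right) = -147$)
$Z \left(\left(\left(-1 + 5\right) - 5\right) + 3 I\right) = - 147 \left(\left(\left(-1 + 5\right) - 5\right) + 3 \cdot 36\right) = - 147 \left(\left(4 - 5\right) + 108\right) = - 147 \left(-1 + 108\right) = \left(-147\right) 107 = -15729$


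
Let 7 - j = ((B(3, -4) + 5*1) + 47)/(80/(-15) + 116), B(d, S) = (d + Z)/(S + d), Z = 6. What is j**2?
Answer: 4818025/110224 ≈ 43.711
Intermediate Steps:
B(d, S) = (6 + d)/(S + d) (B(d, S) = (d + 6)/(S + d) = (6 + d)/(S + d))
j = 2195/332 (j = 7 - (((6 + 3)/(-4 + 3) + 5*1) + 47)/(80/(-15) + 116) = 7 - ((9/(-1) + 5) + 47)/(80*(-1/15) + 116) = 7 - ((-1*9 + 5) + 47)/(-16/3 + 116) = 7 - ((-9 + 5) + 47)/332/3 = 7 - (-4 + 47)*3/332 = 7 - 43*3/332 = 7 - 1*129/332 = 7 - 129/332 = 2195/332 ≈ 6.6114)
j**2 = (2195/332)**2 = 4818025/110224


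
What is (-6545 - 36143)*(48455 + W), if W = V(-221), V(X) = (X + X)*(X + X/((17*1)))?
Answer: -6483581504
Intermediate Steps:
V(X) = 36*X²/17 (V(X) = (2*X)*(X + X/17) = (2*X)*(18*X/17) = 36*X²/17)
W = 103428 (W = (36/17)*(-221)² = (36/17)*48841 = 103428)
(-6545 - 36143)*(48455 + W) = (-6545 - 36143)*(48455 + 103428) = -42688*151883 = -6483581504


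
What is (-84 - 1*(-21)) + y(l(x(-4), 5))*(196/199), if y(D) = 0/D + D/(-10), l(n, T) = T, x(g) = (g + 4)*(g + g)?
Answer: -12635/199 ≈ -63.492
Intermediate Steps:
x(g) = 2*g*(4 + g) (x(g) = (4 + g)*(2*g) = 2*g*(4 + g))
y(D) = -D/10 (y(D) = 0 + D*(-⅒) = 0 - D/10 = -D/10)
(-84 - 1*(-21)) + y(l(x(-4), 5))*(196/199) = (-84 - 1*(-21)) + (-⅒*5)*(196/199) = (-84 + 21) - 98/199 = -63 - ½*196/199 = -63 - 98/199 = -12635/199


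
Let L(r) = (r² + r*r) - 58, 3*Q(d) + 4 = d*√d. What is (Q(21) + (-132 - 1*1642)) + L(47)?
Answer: 7754/3 + 7*√21 ≈ 2616.7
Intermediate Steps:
Q(d) = -4/3 + d^(3/2)/3 (Q(d) = -4/3 + (d*√d)/3 = -4/3 + d^(3/2)/3)
L(r) = -58 + 2*r² (L(r) = (r² + r²) - 58 = 2*r² - 58 = -58 + 2*r²)
(Q(21) + (-132 - 1*1642)) + L(47) = ((-4/3 + 21^(3/2)/3) + (-132 - 1*1642)) + (-58 + 2*47²) = ((-4/3 + (21*√21)/3) + (-132 - 1642)) + (-58 + 2*2209) = ((-4/3 + 7*√21) - 1774) + (-58 + 4418) = (-5326/3 + 7*√21) + 4360 = 7754/3 + 7*√21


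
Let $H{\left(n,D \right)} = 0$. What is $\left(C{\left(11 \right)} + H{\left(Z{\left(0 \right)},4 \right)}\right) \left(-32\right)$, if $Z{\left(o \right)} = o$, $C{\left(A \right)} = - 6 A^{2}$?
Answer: $23232$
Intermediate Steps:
$\left(C{\left(11 \right)} + H{\left(Z{\left(0 \right)},4 \right)}\right) \left(-32\right) = \left(- 6 \cdot 11^{2} + 0\right) \left(-32\right) = \left(\left(-6\right) 121 + 0\right) \left(-32\right) = \left(-726 + 0\right) \left(-32\right) = \left(-726\right) \left(-32\right) = 23232$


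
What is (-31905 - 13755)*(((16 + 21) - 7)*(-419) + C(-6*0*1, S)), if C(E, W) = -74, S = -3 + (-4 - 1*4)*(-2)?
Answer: 577325040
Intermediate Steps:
S = 13 (S = -3 + (-4 - 4)*(-2) = -3 - 8*(-2) = -3 + 16 = 13)
(-31905 - 13755)*(((16 + 21) - 7)*(-419) + C(-6*0*1, S)) = (-31905 - 13755)*(((16 + 21) - 7)*(-419) - 74) = -45660*((37 - 7)*(-419) - 74) = -45660*(30*(-419) - 74) = -45660*(-12570 - 74) = -45660*(-12644) = 577325040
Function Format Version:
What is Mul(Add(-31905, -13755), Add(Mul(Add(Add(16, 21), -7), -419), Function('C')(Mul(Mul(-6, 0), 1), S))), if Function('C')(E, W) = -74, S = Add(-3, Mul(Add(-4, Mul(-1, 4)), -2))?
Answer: 577325040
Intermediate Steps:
S = 13 (S = Add(-3, Mul(Add(-4, -4), -2)) = Add(-3, Mul(-8, -2)) = Add(-3, 16) = 13)
Mul(Add(-31905, -13755), Add(Mul(Add(Add(16, 21), -7), -419), Function('C')(Mul(Mul(-6, 0), 1), S))) = Mul(Add(-31905, -13755), Add(Mul(Add(Add(16, 21), -7), -419), -74)) = Mul(-45660, Add(Mul(Add(37, -7), -419), -74)) = Mul(-45660, Add(Mul(30, -419), -74)) = Mul(-45660, Add(-12570, -74)) = Mul(-45660, -12644) = 577325040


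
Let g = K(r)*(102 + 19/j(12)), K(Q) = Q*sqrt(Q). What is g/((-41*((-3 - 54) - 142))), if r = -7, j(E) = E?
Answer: -8701*I*sqrt(7)/97908 ≈ -0.23513*I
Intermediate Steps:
K(Q) = Q**(3/2)
g = -8701*I*sqrt(7)/12 (g = (-7)**(3/2)*(102 + 19/12) = (-7*I*sqrt(7))*(102 + 19*(1/12)) = (-7*I*sqrt(7))*(102 + 19/12) = -7*I*sqrt(7)*(1243/12) = -8701*I*sqrt(7)/12 ≈ -1918.4*I)
g/((-41*((-3 - 54) - 142))) = (-8701*I*sqrt(7)/12)/((-41*((-3 - 54) - 142))) = (-8701*I*sqrt(7)/12)/((-41*(-57 - 142))) = (-8701*I*sqrt(7)/12)/((-41*(-199))) = -8701*I*sqrt(7)/12/8159 = -8701*I*sqrt(7)/12*(1/8159) = -8701*I*sqrt(7)/97908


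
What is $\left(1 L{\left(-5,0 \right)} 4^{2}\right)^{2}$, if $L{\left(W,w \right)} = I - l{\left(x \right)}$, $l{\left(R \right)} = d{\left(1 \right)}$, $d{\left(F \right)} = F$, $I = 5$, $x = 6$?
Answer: $4096$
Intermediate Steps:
$l{\left(R \right)} = 1$
$L{\left(W,w \right)} = 4$ ($L{\left(W,w \right)} = 5 - 1 = 4$)
$\left(1 L{\left(-5,0 \right)} 4^{2}\right)^{2} = \left(1 \cdot 4 \cdot 4^{2}\right)^{2} = \left(4 \cdot 16\right)^{2} = 64^{2} = 4096$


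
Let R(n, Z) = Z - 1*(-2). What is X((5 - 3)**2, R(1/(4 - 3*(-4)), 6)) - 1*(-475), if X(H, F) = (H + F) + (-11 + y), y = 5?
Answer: 481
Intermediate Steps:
R(n, Z) = 2 + Z (R(n, Z) = Z + 2 = 2 + Z)
X(H, F) = -6 + F + H (X(H, F) = (H + F) + (-11 + 5) = (F + H) - 6 = -6 + F + H)
X((5 - 3)**2, R(1/(4 - 3*(-4)), 6)) - 1*(-475) = (-6 + (2 + 6) + (5 - 3)**2) - 1*(-475) = (-6 + 8 + 2**2) + 475 = (-6 + 8 + 4) + 475 = 6 + 475 = 481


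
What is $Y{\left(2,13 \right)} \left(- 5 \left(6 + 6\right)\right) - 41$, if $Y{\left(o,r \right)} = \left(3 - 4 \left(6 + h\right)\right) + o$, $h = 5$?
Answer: $2299$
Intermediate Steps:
$Y{\left(o,r \right)} = -41 + o$ ($Y{\left(o,r \right)} = \left(3 - 4 \left(6 + 5\right)\right) + o = \left(3 - 44\right) + o = -41 + o$)
$Y{\left(2,13 \right)} \left(- 5 \left(6 + 6\right)\right) - 41 = \left(-41 + 2\right) \left(- 5 \left(6 + 6\right)\right) - 41 = - 39 \left(\left(-5\right) 12\right) - 41 = \left(-39\right) \left(-60\right) - 41 = 2340 - 41 = 2299$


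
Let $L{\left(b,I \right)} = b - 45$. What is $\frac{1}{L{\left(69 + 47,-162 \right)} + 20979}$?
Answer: $\frac{1}{21050} \approx 4.7506 \cdot 10^{-5}$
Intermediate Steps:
$L{\left(b,I \right)} = -45 + b$
$\frac{1}{L{\left(69 + 47,-162 \right)} + 20979} = \frac{1}{\left(-45 + \left(69 + 47\right)\right) + 20979} = \frac{1}{\left(-45 + 116\right) + 20979} = \frac{1}{71 + 20979} = \frac{1}{21050}$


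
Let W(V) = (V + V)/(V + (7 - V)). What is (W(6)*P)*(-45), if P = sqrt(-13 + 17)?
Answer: -1080/7 ≈ -154.29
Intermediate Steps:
W(V) = 2*V/7 (W(V) = (2*V)/7 = (2*V)*(1/7) = 2*V/7)
P = 2 (P = sqrt(4) = 2)
(W(6)*P)*(-45) = (((2/7)*6)*2)*(-45) = ((12/7)*2)*(-45) = (24/7)*(-45) = -1080/7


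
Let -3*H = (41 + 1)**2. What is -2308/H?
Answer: 577/147 ≈ 3.9252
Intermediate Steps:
H = -588 (H = -(41 + 1)**2/3 = -1/3*42**2 = -1/3*1764 = -588)
-2308/H = -2308/(-588) = -2308*(-1/588) = 577/147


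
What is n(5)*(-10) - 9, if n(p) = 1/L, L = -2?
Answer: -4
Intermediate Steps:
n(p) = -½ (n(p) = 1/(-2) = -½)
n(5)*(-10) - 9 = -½*(-10) - 9 = 5 - 9 = -4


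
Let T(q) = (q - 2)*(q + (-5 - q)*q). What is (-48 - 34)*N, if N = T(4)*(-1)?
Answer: -5248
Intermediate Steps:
T(q) = (-2 + q)*(q + q*(-5 - q))
N = 64 (N = (4*(8 - 1*4² - 2*4))*(-1) = (4*(8 - 1*16 - 8))*(-1) = (4*(8 - 16 - 8))*(-1) = (4*(-16))*(-1) = -64*(-1) = 64)
(-48 - 34)*N = (-48 - 34)*64 = -82*64 = -5248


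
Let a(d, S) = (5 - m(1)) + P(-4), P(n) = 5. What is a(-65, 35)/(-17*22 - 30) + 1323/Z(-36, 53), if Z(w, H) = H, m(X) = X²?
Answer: 534015/21412 ≈ 24.940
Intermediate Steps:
a(d, S) = 9 (a(d, S) = (5 - 1*1²) + 5 = (5 - 1*1) + 5 = (5 - 1) + 5 = 4 + 5 = 9)
a(-65, 35)/(-17*22 - 30) + 1323/Z(-36, 53) = 9/(-17*22 - 30) + 1323/53 = 9/(-374 - 30) + 1323*(1/53) = 9/(-404) + 1323/53 = 9*(-1/404) + 1323/53 = -9/404 + 1323/53 = 534015/21412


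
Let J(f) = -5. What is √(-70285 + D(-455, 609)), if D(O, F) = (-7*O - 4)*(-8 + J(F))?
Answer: I*√111638 ≈ 334.12*I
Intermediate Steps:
D(O, F) = 52 + 91*O (D(O, F) = (-7*O - 4)*(-8 - 5) = (-4 - 7*O)*(-13) = 52 + 91*O)
√(-70285 + D(-455, 609)) = √(-70285 + (52 + 91*(-455))) = √(-70285 + (52 - 41405)) = √(-70285 - 41353) = √(-111638) = I*√111638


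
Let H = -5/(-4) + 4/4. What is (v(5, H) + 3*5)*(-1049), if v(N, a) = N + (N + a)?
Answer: -114341/4 ≈ -28585.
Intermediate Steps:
H = 9/4 (H = -5*(-1/4) + 4*(1/4) = 5/4 + 1 = 9/4 ≈ 2.2500)
v(N, a) = a + 2*N
(v(5, H) + 3*5)*(-1049) = ((9/4 + 2*5) + 3*5)*(-1049) = ((9/4 + 10) + 15)*(-1049) = (49/4 + 15)*(-1049) = (109/4)*(-1049) = -114341/4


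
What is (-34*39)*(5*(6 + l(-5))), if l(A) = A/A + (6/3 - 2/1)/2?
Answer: -46410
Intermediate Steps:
l(A) = 1 (l(A) = 1 + (6*(⅓) - 2*1)*(½) = 1 + (2 - 2)*(½) = 1 + 0*(½) = 1 + 0 = 1)
(-34*39)*(5*(6 + l(-5))) = (-34*39)*(5*(6 + 1)) = -6630*7 = -1326*35 = -46410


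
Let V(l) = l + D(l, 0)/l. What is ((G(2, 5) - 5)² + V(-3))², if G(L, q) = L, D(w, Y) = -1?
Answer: 361/9 ≈ 40.111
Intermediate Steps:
V(l) = l - 1/l
((G(2, 5) - 5)² + V(-3))² = ((2 - 5)² + (-3 - 1/(-3)))² = ((-3)² + (-3 - 1*(-⅓)))² = (9 + (-3 + ⅓))² = (9 - 8/3)² = (19/3)² = 361/9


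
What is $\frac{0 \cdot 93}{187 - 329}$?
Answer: $0$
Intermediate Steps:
$\frac{0 \cdot 93}{187 - 329} = \frac{0}{-142} = 0 \left(- \frac{1}{142}\right) = 0$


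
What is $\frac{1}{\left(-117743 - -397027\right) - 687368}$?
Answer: $- \frac{1}{408084} \approx -2.4505 \cdot 10^{-6}$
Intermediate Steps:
$\frac{1}{\left(-117743 - -397027\right) - 687368} = \frac{1}{\left(-117743 + 397027\right) - 687368} = \frac{1}{279284 - 687368} = \frac{1}{-408084} = - \frac{1}{408084}$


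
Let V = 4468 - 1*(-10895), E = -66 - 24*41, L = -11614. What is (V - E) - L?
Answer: 28027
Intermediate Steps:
E = -1050 (E = -66 - 984 = -1050)
V = 15363 (V = 4468 + 10895 = 15363)
(V - E) - L = (15363 - 1*(-1050)) - 1*(-11614) = (15363 + 1050) + 11614 = 16413 + 11614 = 28027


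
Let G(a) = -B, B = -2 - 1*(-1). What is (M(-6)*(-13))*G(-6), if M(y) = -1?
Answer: 13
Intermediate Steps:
B = -1 (B = -2 + 1 = -1)
G(a) = 1 (G(a) = -1*(-1) = 1)
(M(-6)*(-13))*G(-6) = -1*(-13)*1 = 13*1 = 13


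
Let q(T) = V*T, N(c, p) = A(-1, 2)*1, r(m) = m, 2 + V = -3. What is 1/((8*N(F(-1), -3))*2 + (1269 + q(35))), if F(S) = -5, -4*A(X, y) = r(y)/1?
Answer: 1/1086 ≈ 0.00092081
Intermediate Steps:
V = -5 (V = -2 - 3 = -5)
A(X, y) = -y/4 (A(X, y) = -y/(4*1) = -y/4)
N(c, p) = -½ (N(c, p) = -¼*2*1 = -½*1 = -½)
q(T) = -5*T
1/((8*N(F(-1), -3))*2 + (1269 + q(35))) = 1/((8*(-½))*2 + (1269 - 5*35)) = 1/(-4*2 + (1269 - 175)) = 1/(-8 + 1094) = 1/1086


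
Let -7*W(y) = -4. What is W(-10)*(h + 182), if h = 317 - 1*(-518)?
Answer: 4068/7 ≈ 581.14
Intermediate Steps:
W(y) = 4/7 (W(y) = -⅐*(-4) = 4/7)
h = 835 (h = 317 + 518 = 835)
W(-10)*(h + 182) = 4*(835 + 182)/7 = (4/7)*1017 = 4068/7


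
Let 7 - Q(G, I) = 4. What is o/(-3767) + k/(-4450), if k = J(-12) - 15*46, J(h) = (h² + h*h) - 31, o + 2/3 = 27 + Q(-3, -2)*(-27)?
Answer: 5623133/50289450 ≈ 0.11182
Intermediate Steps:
Q(G, I) = 3 (Q(G, I) = 7 - 1*4 = 7 - 4 = 3)
o = -164/3 (o = -⅔ + (27 + 3*(-27)) = -⅔ + (27 - 81) = -⅔ - 54 = -164/3 ≈ -54.667)
J(h) = -31 + 2*h² (J(h) = (h² + h²) - 31 = 2*h² - 31 = -31 + 2*h²)
k = -433 (k = (-31 + 2*(-12)²) - 15*46 = (-31 + 2*144) - 690 = (-31 + 288) - 690 = 257 - 690 = -433)
o/(-3767) + k/(-4450) = -164/3/(-3767) - 433/(-4450) = -164/3*(-1/3767) - 433*(-1/4450) = 164/11301 + 433/4450 = 5623133/50289450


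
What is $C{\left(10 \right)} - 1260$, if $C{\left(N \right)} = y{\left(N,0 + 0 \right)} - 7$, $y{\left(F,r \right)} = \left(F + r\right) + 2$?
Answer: $-1255$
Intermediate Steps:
$y{\left(F,r \right)} = 2 + F + r$
$C{\left(N \right)} = -5 + N$ ($C{\left(N \right)} = \left(2 + N + \left(0 + 0\right)\right) - 7 = \left(2 + N + 0\right) - 7 = \left(2 + N\right) - 7 = -5 + N$)
$C{\left(10 \right)} - 1260 = \left(-5 + 10\right) - 1260 = 5 - 1260 = -1255$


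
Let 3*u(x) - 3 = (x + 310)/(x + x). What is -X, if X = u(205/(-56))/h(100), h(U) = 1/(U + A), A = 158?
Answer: 136955/41 ≈ 3340.4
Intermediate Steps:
u(x) = 1 + (310 + x)/(6*x) (u(x) = 1 + ((x + 310)/(x + x))/3 = 1 + ((310 + x)/((2*x)))/3 = 1 + ((310 + x)*(1/(2*x)))/3 = 1 + ((310 + x)/(2*x))/3 = 1 + (310 + x)/(6*x))
h(U) = 1/(158 + U) (h(U) = 1/(U + 158) = 1/(158 + U))
X = -136955/41 (X = ((310 + 7*(205/(-56)))/(6*((205/(-56)))))/(1/(158 + 100)) = ((310 + 7*(205*(-1/56)))/(6*((205*(-1/56)))))/(1/258) = ((310 + 7*(-205/56))/(6*(-205/56)))/(1/258) = ((⅙)*(-56/205)*(310 - 205/8))*258 = ((⅙)*(-56/205)*(2275/8))*258 = -3185/246*258 = -136955/41 ≈ -3340.4)
-X = -1*(-136955/41) = 136955/41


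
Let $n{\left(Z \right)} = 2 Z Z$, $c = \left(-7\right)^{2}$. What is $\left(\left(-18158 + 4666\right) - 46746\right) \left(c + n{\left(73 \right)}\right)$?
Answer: $-644968266$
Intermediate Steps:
$c = 49$
$n{\left(Z \right)} = 2 Z^{2}$
$\left(\left(-18158 + 4666\right) - 46746\right) \left(c + n{\left(73 \right)}\right) = \left(\left(-18158 + 4666\right) - 46746\right) \left(49 + 2 \cdot 73^{2}\right) = \left(-13492 - 46746\right) \left(49 + 2 \cdot 5329\right) = - 60238 \left(49 + 10658\right) = \left(-60238\right) 10707 = -644968266$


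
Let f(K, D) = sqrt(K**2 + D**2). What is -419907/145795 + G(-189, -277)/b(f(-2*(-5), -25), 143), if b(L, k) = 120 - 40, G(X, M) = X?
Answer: -12229563/2332720 ≈ -5.2426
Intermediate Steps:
f(K, D) = sqrt(D**2 + K**2)
b(L, k) = 80
-419907/145795 + G(-189, -277)/b(f(-2*(-5), -25), 143) = -419907/145795 - 189/80 = -12229563/2332720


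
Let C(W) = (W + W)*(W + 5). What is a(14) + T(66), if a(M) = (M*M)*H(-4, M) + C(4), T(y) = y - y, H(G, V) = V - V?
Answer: 72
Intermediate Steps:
H(G, V) = 0
T(y) = 0
C(W) = 2*W*(5 + W) (C(W) = (2*W)*(5 + W) = 2*W*(5 + W))
a(M) = 72 (a(M) = (M*M)*0 + 2*4*(5 + 4) = M²*0 + 2*4*9 = 0 + 72 = 72)
a(14) + T(66) = 72 + 0 = 72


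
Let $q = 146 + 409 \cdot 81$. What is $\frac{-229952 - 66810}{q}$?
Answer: $- \frac{296762}{33275} \approx -8.9185$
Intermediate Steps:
$q = 33275$ ($q = 146 + 33129 = 33275$)
$\frac{-229952 - 66810}{q} = \frac{-229952 - 66810}{33275} = \left(-229952 - 66810\right) \frac{1}{33275} = \left(-296762\right) \frac{1}{33275} = - \frac{296762}{33275}$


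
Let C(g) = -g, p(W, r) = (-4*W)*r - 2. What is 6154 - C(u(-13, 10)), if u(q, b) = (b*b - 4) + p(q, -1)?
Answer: 6196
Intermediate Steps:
p(W, r) = -2 - 4*W*r (p(W, r) = -4*W*r - 2 = -2 - 4*W*r)
u(q, b) = -6 + b² + 4*q (u(q, b) = (b*b - 4) + (-2 - 4*q*(-1)) = (b² - 4) + (-2 + 4*q) = (-4 + b²) + (-2 + 4*q) = -6 + b² + 4*q)
6154 - C(u(-13, 10)) = 6154 - (-1)*(-6 + 10² + 4*(-13)) = 6154 - (-1)*(-6 + 100 - 52) = 6154 - (-1)*42 = 6154 - 1*(-42) = 6154 + 42 = 6196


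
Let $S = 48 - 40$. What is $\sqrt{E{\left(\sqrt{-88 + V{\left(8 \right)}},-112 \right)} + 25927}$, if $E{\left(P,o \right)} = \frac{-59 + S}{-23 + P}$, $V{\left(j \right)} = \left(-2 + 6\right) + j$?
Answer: $\sqrt{2} \sqrt{\frac{298186 - 25927 i \sqrt{19}}{23 - 2 i \sqrt{19}}} \approx 161.02 + 0.0022819 i$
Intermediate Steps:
$V{\left(j \right)} = 4 + j$
$S = 8$
$E{\left(P,o \right)} = - \frac{51}{-23 + P}$ ($E{\left(P,o \right)} = \frac{-59 + 8}{-23 + P} = - \frac{51}{-23 + P}$)
$\sqrt{E{\left(\sqrt{-88 + V{\left(8 \right)}},-112 \right)} + 25927} = \sqrt{- \frac{51}{-23 + \sqrt{-88 + \left(4 + 8\right)}} + 25927} = \sqrt{- \frac{51}{-23 + \sqrt{-88 + 12}} + 25927} = \sqrt{- \frac{51}{-23 + \sqrt{-76}} + 25927} = \sqrt{- \frac{51}{-23 + 2 i \sqrt{19}} + 25927} = \sqrt{25927 - \frac{51}{-23 + 2 i \sqrt{19}}}$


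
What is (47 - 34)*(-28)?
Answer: -364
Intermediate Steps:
(47 - 34)*(-28) = 13*(-28) = -364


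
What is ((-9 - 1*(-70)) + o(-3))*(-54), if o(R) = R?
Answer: -3132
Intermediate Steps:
((-9 - 1*(-70)) + o(-3))*(-54) = ((-9 - 1*(-70)) - 3)*(-54) = ((-9 + 70) - 3)*(-54) = (61 - 3)*(-54) = 58*(-54) = -3132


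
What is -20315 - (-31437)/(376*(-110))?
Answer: -840259837/41360 ≈ -20316.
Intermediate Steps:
-20315 - (-31437)/(376*(-110)) = -20315 - (-31437)/(-41360) = -20315 - (-31437)*(-1)/41360 = -20315 - 1*31437/41360 = -20315 - 31437/41360 = -840259837/41360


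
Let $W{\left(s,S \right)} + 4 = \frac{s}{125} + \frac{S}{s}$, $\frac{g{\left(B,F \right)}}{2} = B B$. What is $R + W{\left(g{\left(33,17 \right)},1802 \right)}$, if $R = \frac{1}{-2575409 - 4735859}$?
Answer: $\frac{14183618512031}{995246356500} \approx 14.251$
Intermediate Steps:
$g{\left(B,F \right)} = 2 B^{2}$ ($g{\left(B,F \right)} = 2 B B = 2 B^{2}$)
$R = - \frac{1}{7311268}$ ($R = \frac{1}{-7311268} = - \frac{1}{7311268} \approx -1.3678 \cdot 10^{-7}$)
$W{\left(s,S \right)} = -4 + \frac{s}{125} + \frac{S}{s}$ ($W{\left(s,S \right)} = -4 + \left(\frac{s}{125} + \frac{S}{s}\right) = -4 + \frac{s}{125} + \frac{S}{s}$)
$R + W{\left(g{\left(33,17 \right)},1802 \right)} = - \frac{1}{7311268} + \left(-4 + \frac{2 \cdot 33^{2}}{125} + \frac{1802}{2 \cdot 33^{2}}\right) = - \frac{1}{7311268} + \left(-4 + \frac{2 \cdot 1089}{125} + \frac{1802}{2 \cdot 1089}\right) = - \frac{1}{7311268} + \left(-4 + \frac{1}{125} \cdot 2178 + \frac{1802}{2178}\right) = - \frac{1}{7311268} + \left(-4 + \frac{2178}{125} + 1802 \cdot \frac{1}{2178}\right) = - \frac{1}{7311268} + \left(-4 + \frac{2178}{125} + \frac{901}{1089}\right) = - \frac{1}{7311268} + \frac{1939967}{136125} = \frac{14183618512031}{995246356500}$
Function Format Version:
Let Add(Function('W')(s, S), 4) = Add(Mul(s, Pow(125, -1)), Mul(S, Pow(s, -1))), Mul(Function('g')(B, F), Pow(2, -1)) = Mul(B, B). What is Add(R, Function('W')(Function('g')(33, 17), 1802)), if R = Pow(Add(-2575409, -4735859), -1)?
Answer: Rational(14183618512031, 995246356500) ≈ 14.251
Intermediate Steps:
Function('g')(B, F) = Mul(2, Pow(B, 2)) (Function('g')(B, F) = Mul(2, Mul(B, B)) = Mul(2, Pow(B, 2)))
R = Rational(-1, 7311268) (R = Pow(-7311268, -1) = Rational(-1, 7311268) ≈ -1.3678e-7)
Function('W')(s, S) = Add(-4, Mul(Rational(1, 125), s), Mul(S, Pow(s, -1))) (Function('W')(s, S) = Add(-4, Add(Mul(s, Pow(125, -1)), Mul(S, Pow(s, -1)))) = Add(-4, Add(Mul(s, Rational(1, 125)), Mul(S, Pow(s, -1)))) = Add(-4, Add(Mul(Rational(1, 125), s), Mul(S, Pow(s, -1)))) = Add(-4, Mul(Rational(1, 125), s), Mul(S, Pow(s, -1))))
Add(R, Function('W')(Function('g')(33, 17), 1802)) = Add(Rational(-1, 7311268), Add(-4, Mul(Rational(1, 125), Mul(2, Pow(33, 2))), Mul(1802, Pow(Mul(2, Pow(33, 2)), -1)))) = Add(Rational(-1, 7311268), Add(-4, Mul(Rational(1, 125), Mul(2, 1089)), Mul(1802, Pow(Mul(2, 1089), -1)))) = Add(Rational(-1, 7311268), Add(-4, Mul(Rational(1, 125), 2178), Mul(1802, Pow(2178, -1)))) = Add(Rational(-1, 7311268), Add(-4, Rational(2178, 125), Mul(1802, Rational(1, 2178)))) = Add(Rational(-1, 7311268), Add(-4, Rational(2178, 125), Rational(901, 1089))) = Add(Rational(-1, 7311268), Rational(1939967, 136125)) = Rational(14183618512031, 995246356500)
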